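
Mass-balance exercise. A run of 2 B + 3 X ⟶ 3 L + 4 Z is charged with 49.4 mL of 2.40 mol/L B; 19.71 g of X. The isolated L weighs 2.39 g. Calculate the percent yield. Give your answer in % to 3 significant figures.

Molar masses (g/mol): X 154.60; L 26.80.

n(B) = 2.40 × 49.40/1000 = 0.1186 mol
n(X) = 19.71 / 154.60 = 0.1275 mol
n/ν → B: 0.05930, X: 0.04250; X is limiting.
theoretical n(L) = (3/3) × 0.1275 = 0.1275 mol → 3.417 g
% yield = 2.39 / 3.417 × 100 = 69.94 %

69.9 %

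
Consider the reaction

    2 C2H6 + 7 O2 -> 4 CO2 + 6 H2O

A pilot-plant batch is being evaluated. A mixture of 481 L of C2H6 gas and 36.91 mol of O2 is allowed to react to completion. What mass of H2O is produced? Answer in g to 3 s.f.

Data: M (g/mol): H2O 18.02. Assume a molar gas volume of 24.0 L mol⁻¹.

n(C2H6) = 481.0 / 24.0 = 20.04 mol
n(O2) = 36.91 mol
n/ν → C2H6: 10.02, O2: 5.273; O2 is limiting.
n(H2O) = (6/7) × 36.91 = 31.64 mol
mass = 31.64 × 18.02 = 570.2 g

570 g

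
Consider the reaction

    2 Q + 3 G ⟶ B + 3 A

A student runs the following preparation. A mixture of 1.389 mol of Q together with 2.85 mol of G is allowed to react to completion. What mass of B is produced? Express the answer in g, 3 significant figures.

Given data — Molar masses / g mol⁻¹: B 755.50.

n(Q) = 1.389 mol
n(G) = 2.850 mol
n/ν for Q = 1.389/2 = 0.6945
n/ν for G = 2.850/3 = 0.9500
Smallest n/ν is Q → limiting reagent.
n(B) = (1/2) × 1.389 = 0.6945 mol
mass = 0.6945 × 755.50 = 524.7 g

525 g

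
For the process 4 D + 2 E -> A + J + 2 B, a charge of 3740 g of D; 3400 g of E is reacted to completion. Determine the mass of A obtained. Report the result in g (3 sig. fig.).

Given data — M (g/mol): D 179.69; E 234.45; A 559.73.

n(D) = 3740 / 179.69 = 20.81 mol
n(E) = 3400 / 234.45 = 14.50 mol
n/ν for D = 20.81/4 = 5.203
n/ν for E = 14.50/2 = 7.250
Smallest n/ν is D → limiting reagent.
n(A) = (1/4) × 20.81 = 5.203 mol
mass = 5.203 × 559.73 = 2912 g

2910 g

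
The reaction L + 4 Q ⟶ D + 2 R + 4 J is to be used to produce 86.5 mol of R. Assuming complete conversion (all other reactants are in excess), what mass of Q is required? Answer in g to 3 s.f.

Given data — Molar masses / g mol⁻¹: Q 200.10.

n(R) = 86.50 mol
n(Q) = (4/2) × 86.50 = 173.0 mol
mass = 173.0 × 200.10 = 34620 g

34600 g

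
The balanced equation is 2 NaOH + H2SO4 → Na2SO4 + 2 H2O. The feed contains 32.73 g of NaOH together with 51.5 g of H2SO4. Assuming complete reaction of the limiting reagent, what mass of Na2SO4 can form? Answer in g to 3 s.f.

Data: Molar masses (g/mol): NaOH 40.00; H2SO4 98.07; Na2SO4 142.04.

n(NaOH) = 32.73 / 40.00 = 0.8183 mol
n(H2SO4) = 51.50 / 98.07 = 0.5251 mol
n/ν for NaOH = 0.8183/2 = 0.4092
n/ν for H2SO4 = 0.5251/1 = 0.5251
Smallest n/ν is NaOH → limiting reagent.
n(Na2SO4) = (1/2) × 0.8183 = 0.4092 mol
mass = 0.4092 × 142.04 = 58.12 g

58.1 g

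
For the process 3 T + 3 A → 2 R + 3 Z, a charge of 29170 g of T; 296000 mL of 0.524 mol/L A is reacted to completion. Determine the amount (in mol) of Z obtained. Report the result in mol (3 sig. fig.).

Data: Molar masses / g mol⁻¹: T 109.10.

155 mol

n(T) = 29170 / 109.10 = 267.4 mol
n(A) = 0.524 × 296000/1000 = 155.1 mol
n/ν for T = 267.4/3 = 89.13
n/ν for A = 155.1/3 = 51.70
Smallest n/ν is A → limiting reagent.
n(Z) = (3/3) × 155.1 = 155.1 mol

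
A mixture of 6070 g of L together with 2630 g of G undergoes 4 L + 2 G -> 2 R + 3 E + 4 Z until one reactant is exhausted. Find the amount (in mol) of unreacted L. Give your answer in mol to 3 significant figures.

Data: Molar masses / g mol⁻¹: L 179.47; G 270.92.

n(L) = 6070 / 179.47 = 33.82 mol
n(G) = 2630 / 270.92 = 9.708 mol
n/ν → L: 8.455, G: 4.854; G is limiting.
L consumed = (4/2) × 9.708 = 19.42 mol
L remaining = 33.82 − 19.42 = 14.40 mol

14.4 mol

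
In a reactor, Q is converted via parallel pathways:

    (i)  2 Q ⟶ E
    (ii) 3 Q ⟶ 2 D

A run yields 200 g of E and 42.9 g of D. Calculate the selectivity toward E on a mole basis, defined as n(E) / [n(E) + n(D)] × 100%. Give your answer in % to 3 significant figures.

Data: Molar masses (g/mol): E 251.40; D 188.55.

77.8 %

n(E) = 200 / 251.40 = 0.7955 mol
n(D) = 42.9 / 188.55 = 0.2275 mol
selectivity = 0.7955/(0.7955+0.2275) × 100 = 77.76 %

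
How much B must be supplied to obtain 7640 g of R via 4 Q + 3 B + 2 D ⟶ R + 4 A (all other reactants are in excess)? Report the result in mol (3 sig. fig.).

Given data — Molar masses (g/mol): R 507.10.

45.2 mol

n(R) = 7640 / 507.10 = 15.07 mol
n(B) = (3/1) × 15.07 = 45.21 mol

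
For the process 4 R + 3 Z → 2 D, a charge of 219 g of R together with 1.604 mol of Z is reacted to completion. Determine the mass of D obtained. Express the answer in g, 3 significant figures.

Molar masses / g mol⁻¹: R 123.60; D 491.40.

435 g

n(R) = 219.0 / 123.60 = 1.772 mol
n(Z) = 1.604 mol
n/ν → R: 0.4430, Z: 0.5347; R is limiting.
n(D) = (2/4) × 1.772 = 0.8860 mol
mass = 0.8860 × 491.40 = 435.4 g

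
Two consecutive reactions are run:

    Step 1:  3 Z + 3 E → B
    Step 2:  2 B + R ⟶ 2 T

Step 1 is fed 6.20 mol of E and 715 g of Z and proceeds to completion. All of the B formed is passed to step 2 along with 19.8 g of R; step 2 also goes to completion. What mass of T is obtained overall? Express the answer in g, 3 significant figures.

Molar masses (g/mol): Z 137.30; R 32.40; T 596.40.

729 g

Step 1:
n(E) = 6.200 mol
n(Z) = 715.0 / 137.30 = 5.208 mol
n/ν for E = 6.200/3 = 2.067
n/ν for Z = 5.208/3 = 1.736
Smallest n/ν is Z → limiting reagent.
n(B) produced = (1/3) × 5.208 = 1.736 mol
Step 2:
n(B) available = 1.736 mol
n(R) = 19.80 / 32.40 = 0.6111 mol
n/ν for B = 1.736/2 = 0.8680
n/ν for R = 0.6111/1 = 0.6111
Smallest n/ν is R → limiting reagent.
n(T) = (2/1) × 0.6111 = 1.222 mol
mass = 1.222 × 596.40 = 728.8 g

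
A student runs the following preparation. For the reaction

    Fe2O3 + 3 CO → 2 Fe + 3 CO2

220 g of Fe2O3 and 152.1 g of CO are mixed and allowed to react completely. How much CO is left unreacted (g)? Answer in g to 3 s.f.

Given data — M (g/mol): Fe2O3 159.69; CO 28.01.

36.3 g

n(Fe2O3) = 220.0 / 159.69 = 1.378 mol
n(CO) = 152.1 / 28.01 = 5.430 mol
n/ν → Fe2O3: 1.378, CO: 1.810; Fe2O3 is limiting.
CO consumed = (3/1) × 1.378 = 4.134 mol
CO remaining = 5.430 − 4.134 = 1.296 mol
mass = 1.296 × 28.01 = 36.30 g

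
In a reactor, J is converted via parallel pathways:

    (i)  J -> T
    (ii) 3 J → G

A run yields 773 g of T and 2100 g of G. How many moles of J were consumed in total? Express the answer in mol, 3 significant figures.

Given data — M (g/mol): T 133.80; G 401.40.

n(T) = 773 / 133.80 = 5.777 mol
n(G) = 2100 / 401.40 = 5.232 mol
n(J) via (i) = (1/1)×5.777 = 5.777 mol
n(J) via (ii) = (3/1)×5.232 = 15.70 mol
total n(J) = 5.777 + 15.70 = 21.48 mol

21.5 mol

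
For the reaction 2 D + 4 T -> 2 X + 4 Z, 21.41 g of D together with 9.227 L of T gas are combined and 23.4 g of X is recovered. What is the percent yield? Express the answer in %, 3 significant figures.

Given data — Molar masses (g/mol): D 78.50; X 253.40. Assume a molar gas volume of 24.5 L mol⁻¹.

49.0 %

n(D) = 21.41 / 78.50 = 0.2727 mol
n(T) = 9.227 / 24.5 = 0.3766 mol
n/ν for D = 0.2727/2 = 0.1364
n/ν for T = 0.3766/4 = 0.09415
Smallest n/ν is T → limiting reagent.
theoretical n(X) = (2/4) × 0.3766 = 0.1883 mol → 47.72 g
% yield = 23.4 / 47.72 × 100 = 49.04 %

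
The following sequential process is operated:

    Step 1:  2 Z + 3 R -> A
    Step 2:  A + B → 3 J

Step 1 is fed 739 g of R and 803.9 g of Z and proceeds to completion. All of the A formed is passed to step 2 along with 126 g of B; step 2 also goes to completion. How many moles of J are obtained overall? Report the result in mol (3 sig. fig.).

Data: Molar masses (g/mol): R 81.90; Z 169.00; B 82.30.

4.59 mol

Step 1:
n(R) = 739.0 / 81.90 = 9.023 mol
n(Z) = 803.9 / 169.00 = 4.757 mol
n/ν for R = 9.023/3 = 3.008
n/ν for Z = 4.757/2 = 2.379
Smallest n/ν is Z → limiting reagent.
n(A) produced = (1/2) × 4.757 = 2.379 mol
Step 2:
n(A) available = 2.379 mol
n(B) = 126.0 / 82.30 = 1.531 mol
n/ν for A = 2.379/1 = 2.379
n/ν for B = 1.531/1 = 1.531
Smallest n/ν is B → limiting reagent.
n(J) = (3/1) × 1.531 = 4.593 mol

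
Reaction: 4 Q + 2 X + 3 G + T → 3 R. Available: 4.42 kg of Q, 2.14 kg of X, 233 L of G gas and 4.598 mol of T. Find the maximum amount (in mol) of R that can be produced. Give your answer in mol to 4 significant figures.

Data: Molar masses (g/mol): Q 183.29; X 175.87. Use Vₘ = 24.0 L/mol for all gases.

n(Q) = 4.420×1000 / 183.29 = 24.11 mol
n(X) = 2.140×1000 / 175.87 = 12.17 mol
n(G) = 233.0 / 24.0 = 9.708 mol
n(T) = 4.598 mol
n/ν for Q = 24.11/4 = 6.028
n/ν for X = 12.17/2 = 6.085
n/ν for G = 9.708/3 = 3.236
n/ν for T = 4.598/1 = 4.598
Smallest n/ν is G → limiting reagent.
n(R) = (3/3) × 9.708 = 9.708 mol

9.708 mol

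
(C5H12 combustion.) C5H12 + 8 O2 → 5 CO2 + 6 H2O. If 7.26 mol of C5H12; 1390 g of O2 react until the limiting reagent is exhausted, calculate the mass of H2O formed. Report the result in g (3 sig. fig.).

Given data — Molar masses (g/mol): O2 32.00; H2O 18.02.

587 g

n(C5H12) = 7.260 mol
n(O2) = 1390 / 32.00 = 43.44 mol
n/ν → C5H12: 7.260, O2: 5.430; O2 is limiting.
n(H2O) = (6/8) × 43.44 = 32.58 mol
mass = 32.58 × 18.02 = 587.1 g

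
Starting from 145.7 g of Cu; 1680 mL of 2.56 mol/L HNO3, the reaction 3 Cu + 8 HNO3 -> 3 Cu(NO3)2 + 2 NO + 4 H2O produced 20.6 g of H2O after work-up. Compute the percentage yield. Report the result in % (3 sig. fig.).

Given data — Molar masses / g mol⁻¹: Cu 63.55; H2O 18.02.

53.2 %

n(Cu) = 145.7 / 63.55 = 2.293 mol
n(HNO3) = 2.56 × 1680/1000 = 4.301 mol
n/ν for Cu = 2.293/3 = 0.7643
n/ν for HNO3 = 4.301/8 = 0.5376
Smallest n/ν is HNO3 → limiting reagent.
theoretical n(H2O) = (4/8) × 4.301 = 2.151 mol → 38.76 g
% yield = 20.6 / 38.76 × 100 = 53.15 %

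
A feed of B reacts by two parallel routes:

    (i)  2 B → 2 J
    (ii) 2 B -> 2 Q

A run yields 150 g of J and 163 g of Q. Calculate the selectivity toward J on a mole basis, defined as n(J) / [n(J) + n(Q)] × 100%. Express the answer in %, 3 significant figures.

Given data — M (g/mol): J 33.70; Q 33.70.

47.9 %

n(J) = 150 / 33.70 = 4.451 mol
n(Q) = 163 / 33.70 = 4.837 mol
selectivity = 4.451/(4.451+4.837) × 100 = 47.92 %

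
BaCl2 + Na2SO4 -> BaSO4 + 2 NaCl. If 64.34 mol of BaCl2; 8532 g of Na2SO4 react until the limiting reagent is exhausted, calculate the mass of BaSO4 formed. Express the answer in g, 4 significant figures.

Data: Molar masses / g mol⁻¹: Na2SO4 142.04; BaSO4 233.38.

14020 g

n(BaCl2) = 64.34 mol
n(Na2SO4) = 8532 / 142.04 = 60.07 mol
n/ν → BaCl2: 64.34, Na2SO4: 60.07; Na2SO4 is limiting.
n(BaSO4) = (1/1) × 60.07 = 60.07 mol
mass = 60.07 × 233.38 = 14020 g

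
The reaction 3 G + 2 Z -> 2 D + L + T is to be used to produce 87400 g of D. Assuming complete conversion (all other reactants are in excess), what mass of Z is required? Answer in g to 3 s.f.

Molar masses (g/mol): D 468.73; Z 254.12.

47400 g

n(D) = 87400 / 468.73 = 186.5 mol
n(Z) = (2/2) × 186.5 = 186.5 mol
mass = 186.5 × 254.12 = 47390 g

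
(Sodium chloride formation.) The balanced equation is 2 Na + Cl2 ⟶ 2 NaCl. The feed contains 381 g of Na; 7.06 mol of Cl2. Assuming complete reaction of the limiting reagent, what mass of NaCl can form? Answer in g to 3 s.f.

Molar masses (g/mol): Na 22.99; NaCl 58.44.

n(Na) = 381.0 / 22.99 = 16.57 mol
n(Cl2) = 7.060 mol
n/ν → Na: 8.285, Cl2: 7.060; Cl2 is limiting.
n(NaCl) = (2/1) × 7.060 = 14.12 mol
mass = 14.12 × 58.44 = 825.2 g

825 g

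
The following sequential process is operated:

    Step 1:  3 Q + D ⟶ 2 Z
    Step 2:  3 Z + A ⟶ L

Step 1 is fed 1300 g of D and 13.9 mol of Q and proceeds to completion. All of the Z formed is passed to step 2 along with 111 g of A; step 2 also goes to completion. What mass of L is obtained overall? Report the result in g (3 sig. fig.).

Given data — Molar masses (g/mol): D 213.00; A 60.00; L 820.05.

1520 g

Step 1:
n(D) = 1300 / 213.00 = 6.103 mol
n(Q) = 13.90 mol
n/ν for D = 6.103/1 = 6.103
n/ν for Q = 13.90/3 = 4.633
Smallest n/ν is Q → limiting reagent.
n(Z) produced = (2/3) × 13.90 = 9.267 mol
Step 2:
n(Z) available = 9.267 mol
n(A) = 111.0 / 60.00 = 1.850 mol
n/ν for Z = 9.267/3 = 3.089
n/ν for A = 1.850/1 = 1.850
Smallest n/ν is A → limiting reagent.
n(L) = (1/1) × 1.850 = 1.850 mol
mass = 1.850 × 820.05 = 1517 g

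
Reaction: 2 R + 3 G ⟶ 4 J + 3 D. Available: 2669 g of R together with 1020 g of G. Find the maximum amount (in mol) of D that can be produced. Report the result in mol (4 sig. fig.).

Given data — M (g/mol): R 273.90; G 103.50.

n(R) = 2669 / 273.90 = 9.744 mol
n(G) = 1020 / 103.50 = 9.855 mol
n/ν for R = 9.744/2 = 4.872
n/ν for G = 9.855/3 = 3.285
Smallest n/ν is G → limiting reagent.
n(D) = (3/3) × 9.855 = 9.855 mol

9.855 mol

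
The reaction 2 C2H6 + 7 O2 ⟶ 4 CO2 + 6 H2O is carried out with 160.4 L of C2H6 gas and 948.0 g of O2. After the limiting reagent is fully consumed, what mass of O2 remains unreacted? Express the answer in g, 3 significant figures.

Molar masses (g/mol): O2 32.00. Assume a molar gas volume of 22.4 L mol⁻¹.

146 g

n(C2H6) = 160.4 / 22.4 = 7.161 mol
n(O2) = 948.0 / 32.00 = 29.63 mol
n/ν for C2H6 = 7.161/2 = 3.581
n/ν for O2 = 29.63/7 = 4.233
Smallest n/ν is C2H6 → limiting reagent.
O2 consumed = (7/2) × 7.161 = 25.06 mol
O2 remaining = 29.63 − 25.06 = 4.570 mol
mass = 4.570 × 32.00 = 146.2 g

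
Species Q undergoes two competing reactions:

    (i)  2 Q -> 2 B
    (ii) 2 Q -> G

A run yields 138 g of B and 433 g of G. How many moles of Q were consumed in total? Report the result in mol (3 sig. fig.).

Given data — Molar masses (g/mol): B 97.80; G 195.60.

5.84 mol

n(B) = 138 / 97.80 = 1.411 mol
n(G) = 433 / 195.60 = 2.214 mol
n(Q) via (i) = (2/2)×1.411 = 1.411 mol
n(Q) via (ii) = (2/1)×2.214 = 4.428 mol
total n(Q) = 1.411 + 4.428 = 5.839 mol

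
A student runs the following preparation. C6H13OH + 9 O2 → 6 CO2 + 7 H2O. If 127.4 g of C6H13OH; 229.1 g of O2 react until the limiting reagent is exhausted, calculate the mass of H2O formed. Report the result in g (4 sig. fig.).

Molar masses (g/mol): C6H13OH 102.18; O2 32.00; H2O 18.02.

n(C6H13OH) = 127.4 / 102.18 = 1.247 mol
n(O2) = 229.1 / 32.00 = 7.159 mol
n/ν → C6H13OH: 1.247, O2: 0.7954; O2 is limiting.
n(H2O) = (7/9) × 7.159 = 5.568 mol
mass = 5.568 × 18.02 = 100.3 g

100.3 g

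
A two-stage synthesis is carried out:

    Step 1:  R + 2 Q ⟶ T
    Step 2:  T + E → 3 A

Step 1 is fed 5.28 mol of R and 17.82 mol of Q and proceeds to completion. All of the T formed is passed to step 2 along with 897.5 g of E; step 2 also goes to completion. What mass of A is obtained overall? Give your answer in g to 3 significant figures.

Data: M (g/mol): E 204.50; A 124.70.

Step 1:
n(R) = 5.280 mol
n(Q) = 17.82 mol
n/ν for R = 5.280/1 = 5.280
n/ν for Q = 17.82/2 = 8.910
Smallest n/ν is R → limiting reagent.
n(T) produced = (1/1) × 5.280 = 5.280 mol
Step 2:
n(T) available = 5.280 mol
n(E) = 897.5 / 204.50 = 4.389 mol
n/ν for T = 5.280/1 = 5.280
n/ν for E = 4.389/1 = 4.389
Smallest n/ν is E → limiting reagent.
n(A) = (3/1) × 4.389 = 13.17 mol
mass = 13.17 × 124.70 = 1642 g

1640 g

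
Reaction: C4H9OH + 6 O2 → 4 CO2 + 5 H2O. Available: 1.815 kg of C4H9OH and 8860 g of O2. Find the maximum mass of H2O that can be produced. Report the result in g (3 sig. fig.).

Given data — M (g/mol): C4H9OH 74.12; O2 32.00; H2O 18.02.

2210 g

n(C4H9OH) = 1.815×1000 / 74.12 = 24.49 mol
n(O2) = 8860 / 32.00 = 276.9 mol
n/ν for C4H9OH = 24.49/1 = 24.49
n/ν for O2 = 276.9/6 = 46.15
Smallest n/ν is C4H9OH → limiting reagent.
n(H2O) = (5/1) × 24.49 = 122.5 mol
mass = 122.5 × 18.02 = 2207 g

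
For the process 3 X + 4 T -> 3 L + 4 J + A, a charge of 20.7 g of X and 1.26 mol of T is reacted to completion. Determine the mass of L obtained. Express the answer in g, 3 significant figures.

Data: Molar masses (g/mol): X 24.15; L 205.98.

n(X) = 20.70 / 24.15 = 0.8571 mol
n(T) = 1.260 mol
n/ν for X = 0.8571/3 = 0.2857
n/ν for T = 1.260/4 = 0.3150
Smallest n/ν is X → limiting reagent.
n(L) = (3/3) × 0.8571 = 0.8571 mol
mass = 0.8571 × 205.98 = 176.5 g

177 g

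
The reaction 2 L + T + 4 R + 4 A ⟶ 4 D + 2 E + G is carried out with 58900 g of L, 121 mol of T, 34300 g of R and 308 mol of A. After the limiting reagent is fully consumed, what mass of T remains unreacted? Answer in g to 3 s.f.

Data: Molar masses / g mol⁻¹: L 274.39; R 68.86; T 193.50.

8510 g

n(L) = 58900 / 274.39 = 214.7 mol
n(T) = 121.0 mol
n(R) = 34300 / 68.86 = 498.1 mol
n(A) = 308.0 mol
n/ν for L = 214.7/2 = 107.4
n/ν for T = 121.0/1 = 121.0
n/ν for R = 498.1/4 = 124.5
n/ν for A = 308.0/4 = 77.00
Smallest n/ν is A → limiting reagent.
T consumed = (1/4) × 308.0 = 77.00 mol
T remaining = 121.0 − 77.00 = 44.00 mol
mass = 44.00 × 193.50 = 8514 g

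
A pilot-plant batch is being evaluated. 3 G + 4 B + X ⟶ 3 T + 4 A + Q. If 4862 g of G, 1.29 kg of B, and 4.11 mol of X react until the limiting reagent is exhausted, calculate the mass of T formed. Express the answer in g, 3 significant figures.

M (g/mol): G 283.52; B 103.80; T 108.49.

1010 g

n(G) = 4862 / 283.52 = 17.15 mol
n(B) = 1.290×1000 / 103.80 = 12.43 mol
n(X) = 4.110 mol
n/ν for G = 17.15/3 = 5.717
n/ν for B = 12.43/4 = 3.108
n/ν for X = 4.110/1 = 4.110
Smallest n/ν is B → limiting reagent.
n(T) = (3/4) × 12.43 = 9.323 mol
mass = 9.323 × 108.49 = 1011 g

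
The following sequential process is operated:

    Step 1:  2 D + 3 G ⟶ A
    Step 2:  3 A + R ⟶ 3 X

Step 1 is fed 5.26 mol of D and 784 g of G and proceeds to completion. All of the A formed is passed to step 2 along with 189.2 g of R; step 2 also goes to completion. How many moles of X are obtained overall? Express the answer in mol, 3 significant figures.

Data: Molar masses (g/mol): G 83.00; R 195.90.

2.63 mol

Step 1:
n(D) = 5.260 mol
n(G) = 784.0 / 83.00 = 9.446 mol
n/ν for D = 5.260/2 = 2.630
n/ν for G = 9.446/3 = 3.149
Smallest n/ν is D → limiting reagent.
n(A) produced = (1/2) × 5.260 = 2.630 mol
Step 2:
n(A) available = 2.630 mol
n(R) = 189.2 / 195.90 = 0.9658 mol
n/ν for A = 2.630/3 = 0.8767
n/ν for R = 0.9658/1 = 0.9658
Smallest n/ν is A → limiting reagent.
n(X) = (3/3) × 2.630 = 2.630 mol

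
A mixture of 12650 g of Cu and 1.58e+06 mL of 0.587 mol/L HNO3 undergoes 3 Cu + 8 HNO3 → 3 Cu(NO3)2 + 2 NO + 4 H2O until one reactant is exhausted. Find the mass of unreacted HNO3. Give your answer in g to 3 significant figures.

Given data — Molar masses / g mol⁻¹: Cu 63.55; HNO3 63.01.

25000 g

n(Cu) = 12650 / 63.55 = 199.1 mol
n(HNO3) = 0.587 × 1.58e+06/1000 = 927.5 mol
n/ν for Cu = 199.1/3 = 66.37
n/ν for HNO3 = 927.5/8 = 115.9
Smallest n/ν is Cu → limiting reagent.
HNO3 consumed = (8/3) × 199.1 = 530.9 mol
HNO3 remaining = 927.5 − 530.9 = 396.6 mol
mass = 396.6 × 63.01 = 24990 g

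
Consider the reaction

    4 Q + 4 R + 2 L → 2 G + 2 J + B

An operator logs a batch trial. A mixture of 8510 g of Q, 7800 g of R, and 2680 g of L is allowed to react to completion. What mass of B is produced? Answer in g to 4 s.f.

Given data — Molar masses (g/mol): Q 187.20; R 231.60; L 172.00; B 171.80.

1338 g

n(Q) = 8510 / 187.20 = 45.46 mol
n(R) = 7800 / 231.60 = 33.68 mol
n(L) = 2680 / 172.00 = 15.58 mol
n/ν → Q: 11.37, R: 8.420, L: 7.790; L is limiting.
n(B) = (1/2) × 15.58 = 7.790 mol
mass = 7.790 × 171.80 = 1338 g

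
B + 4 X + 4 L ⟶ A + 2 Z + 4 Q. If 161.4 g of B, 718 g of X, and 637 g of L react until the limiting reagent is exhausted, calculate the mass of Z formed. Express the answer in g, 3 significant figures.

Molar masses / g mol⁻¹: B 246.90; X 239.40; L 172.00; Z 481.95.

n(B) = 161.4 / 246.90 = 0.6537 mol
n(X) = 718.0 / 239.40 = 2.999 mol
n(L) = 637.0 / 172.00 = 3.703 mol
n/ν → B: 0.6537, X: 0.7498, L: 0.9258; B is limiting.
n(Z) = (2/1) × 0.6537 = 1.307 mol
mass = 1.307 × 481.95 = 629.9 g

630 g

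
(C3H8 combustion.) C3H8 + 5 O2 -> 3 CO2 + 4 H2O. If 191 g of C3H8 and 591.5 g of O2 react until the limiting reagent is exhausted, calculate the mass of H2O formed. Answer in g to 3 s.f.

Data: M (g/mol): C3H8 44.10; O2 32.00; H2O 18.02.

n(C3H8) = 191.0 / 44.10 = 4.331 mol
n(O2) = 591.5 / 32.00 = 18.48 mol
n/ν → C3H8: 4.331, O2: 3.696; O2 is limiting.
n(H2O) = (4/5) × 18.48 = 14.78 mol
mass = 14.78 × 18.02 = 266.3 g

266 g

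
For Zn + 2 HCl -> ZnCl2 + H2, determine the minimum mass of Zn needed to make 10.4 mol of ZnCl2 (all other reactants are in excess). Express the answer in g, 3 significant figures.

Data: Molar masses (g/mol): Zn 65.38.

n(ZnCl2) = 10.40 mol
n(Zn) = (1/1) × 10.40 = 10.40 mol
mass = 10.40 × 65.38 = 680.0 g

680 g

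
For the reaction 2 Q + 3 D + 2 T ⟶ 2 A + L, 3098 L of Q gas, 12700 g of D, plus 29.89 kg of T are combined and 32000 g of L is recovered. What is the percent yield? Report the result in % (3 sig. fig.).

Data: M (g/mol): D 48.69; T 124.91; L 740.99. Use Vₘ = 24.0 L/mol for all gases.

66.9 %

n(Q) = 3098 / 24.0 = 129.1 mol
n(D) = 12700 / 48.69 = 260.8 mol
n(T) = 29.89×1000 / 124.91 = 239.3 mol
n/ν for Q = 129.1/2 = 64.55
n/ν for D = 260.8/3 = 86.93
n/ν for T = 239.3/2 = 119.7
Smallest n/ν is Q → limiting reagent.
theoretical n(L) = (1/2) × 129.1 = 64.55 mol → 47830 g
% yield = 32000 / 47830 × 100 = 66.90 %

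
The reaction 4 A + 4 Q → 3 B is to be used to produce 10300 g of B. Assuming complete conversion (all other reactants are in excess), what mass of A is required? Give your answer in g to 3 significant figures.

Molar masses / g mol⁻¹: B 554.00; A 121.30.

n(B) = 10300 / 554.00 = 18.59 mol
n(A) = (4/3) × 18.59 = 24.79 mol
mass = 24.79 × 121.30 = 3007 g

3010 g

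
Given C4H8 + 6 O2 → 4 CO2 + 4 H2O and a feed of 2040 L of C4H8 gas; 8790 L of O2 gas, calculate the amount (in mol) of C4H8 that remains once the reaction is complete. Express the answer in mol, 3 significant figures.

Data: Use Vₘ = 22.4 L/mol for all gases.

n(C4H8) = 2040 / 22.4 = 91.07 mol
n(O2) = 8790 / 22.4 = 392.4 mol
n/ν → C4H8: 91.07, O2: 65.40; O2 is limiting.
C4H8 consumed = (1/6) × 392.4 = 65.40 mol
C4H8 remaining = 91.07 − 65.40 = 25.67 mol

25.7 mol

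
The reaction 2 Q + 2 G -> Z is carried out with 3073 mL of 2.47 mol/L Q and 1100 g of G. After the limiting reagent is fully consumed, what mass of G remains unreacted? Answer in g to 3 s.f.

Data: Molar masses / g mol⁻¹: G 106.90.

n(Q) = 2.47 × 3073/1000 = 7.590 mol
n(G) = 1100 / 106.90 = 10.29 mol
n/ν for Q = 7.590/2 = 3.795
n/ν for G = 10.29/2 = 5.145
Smallest n/ν is Q → limiting reagent.
G consumed = (2/2) × 7.590 = 7.590 mol
G remaining = 10.29 − 7.590 = 2.700 mol
mass = 2.700 × 106.90 = 288.6 g

289 g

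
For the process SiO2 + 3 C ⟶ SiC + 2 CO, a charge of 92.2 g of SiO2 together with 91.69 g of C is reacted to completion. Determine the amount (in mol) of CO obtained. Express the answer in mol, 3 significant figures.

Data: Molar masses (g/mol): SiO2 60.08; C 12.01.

n(SiO2) = 92.20 / 60.08 = 1.535 mol
n(C) = 91.69 / 12.01 = 7.634 mol
n/ν for SiO2 = 1.535/1 = 1.535
n/ν for C = 7.634/3 = 2.545
Smallest n/ν is SiO2 → limiting reagent.
n(CO) = (2/1) × 1.535 = 3.070 mol

3.07 mol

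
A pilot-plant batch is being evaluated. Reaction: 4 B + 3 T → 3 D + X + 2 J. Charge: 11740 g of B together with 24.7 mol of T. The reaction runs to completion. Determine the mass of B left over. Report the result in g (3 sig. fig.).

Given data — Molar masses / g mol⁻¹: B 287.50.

2270 g

n(B) = 11740 / 287.50 = 40.83 mol
n(T) = 24.70 mol
n/ν → B: 10.21, T: 8.233; T is limiting.
B consumed = (4/3) × 24.70 = 32.93 mol
B remaining = 40.83 − 32.93 = 7.900 mol
mass = 7.900 × 287.50 = 2271 g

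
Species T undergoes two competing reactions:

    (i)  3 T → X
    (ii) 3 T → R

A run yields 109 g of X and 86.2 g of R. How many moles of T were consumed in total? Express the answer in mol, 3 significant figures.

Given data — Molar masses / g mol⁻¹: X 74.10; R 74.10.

n(X) = 109 / 74.10 = 1.471 mol
n(R) = 86.2 / 74.10 = 1.163 mol
n(T) via (i) = (3/1)×1.471 = 4.413 mol
n(T) via (ii) = (3/1)×1.163 = 3.489 mol
total n(T) = 4.413 + 3.489 = 7.902 mol

7.90 mol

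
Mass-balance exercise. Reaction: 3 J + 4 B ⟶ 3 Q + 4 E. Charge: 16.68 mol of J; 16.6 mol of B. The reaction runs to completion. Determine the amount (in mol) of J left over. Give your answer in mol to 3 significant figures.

4.23 mol

n(J) = 16.68 mol
n(B) = 16.60 mol
n/ν → J: 5.560, B: 4.150; B is limiting.
J consumed = (3/4) × 16.60 = 12.45 mol
J remaining = 16.68 − 12.45 = 4.230 mol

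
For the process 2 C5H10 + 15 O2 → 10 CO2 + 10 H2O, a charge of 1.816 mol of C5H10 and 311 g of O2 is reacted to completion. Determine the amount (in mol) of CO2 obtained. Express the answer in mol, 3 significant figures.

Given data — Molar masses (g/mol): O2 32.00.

6.48 mol

n(C5H10) = 1.816 mol
n(O2) = 311.0 / 32.00 = 9.719 mol
n/ν for C5H10 = 1.816/2 = 0.9080
n/ν for O2 = 9.719/15 = 0.6479
Smallest n/ν is O2 → limiting reagent.
n(CO2) = (10/15) × 9.719 = 6.479 mol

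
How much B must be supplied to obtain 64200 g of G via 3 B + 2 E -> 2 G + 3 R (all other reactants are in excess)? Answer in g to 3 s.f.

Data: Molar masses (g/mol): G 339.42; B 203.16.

n(G) = 64200 / 339.42 = 189.1 mol
n(B) = (3/2) × 189.1 = 283.7 mol
mass = 283.7 × 203.16 = 57640 g

57600 g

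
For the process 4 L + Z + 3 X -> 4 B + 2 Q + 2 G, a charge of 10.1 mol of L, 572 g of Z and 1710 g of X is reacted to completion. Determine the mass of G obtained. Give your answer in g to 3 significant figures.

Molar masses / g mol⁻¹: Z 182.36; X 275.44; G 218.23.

n(L) = 10.10 mol
n(Z) = 572.0 / 182.36 = 3.137 mol
n(X) = 1710 / 275.44 = 6.208 mol
n/ν → L: 2.525, Z: 3.137, X: 2.069; X is limiting.
n(G) = (2/3) × 6.208 = 4.139 mol
mass = 4.139 × 218.23 = 903.3 g

903 g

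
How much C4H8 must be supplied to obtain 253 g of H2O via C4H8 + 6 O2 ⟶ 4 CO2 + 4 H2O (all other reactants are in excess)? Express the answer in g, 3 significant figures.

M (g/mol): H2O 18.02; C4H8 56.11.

197 g

n(H2O) = 253 / 18.02 = 14.04 mol
n(C4H8) = (1/4) × 14.04 = 3.510 mol
mass = 3.510 × 56.11 = 196.9 g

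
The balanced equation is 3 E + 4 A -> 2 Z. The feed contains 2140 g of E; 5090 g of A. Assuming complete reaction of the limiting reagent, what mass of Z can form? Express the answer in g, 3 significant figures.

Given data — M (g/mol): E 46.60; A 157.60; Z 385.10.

n(E) = 2140 / 46.60 = 45.92 mol
n(A) = 5090 / 157.60 = 32.30 mol
n/ν for E = 45.92/3 = 15.31
n/ν for A = 32.30/4 = 8.075
Smallest n/ν is A → limiting reagent.
n(Z) = (2/4) × 32.30 = 16.15 mol
mass = 16.15 × 385.10 = 6219 g

6220 g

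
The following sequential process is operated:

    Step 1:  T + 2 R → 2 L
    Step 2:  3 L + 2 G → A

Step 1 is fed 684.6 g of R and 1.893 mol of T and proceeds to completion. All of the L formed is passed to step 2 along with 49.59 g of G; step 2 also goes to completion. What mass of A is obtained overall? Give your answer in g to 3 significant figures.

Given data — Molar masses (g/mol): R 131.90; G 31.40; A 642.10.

507 g

Step 1:
n(R) = 684.6 / 131.90 = 5.190 mol
n(T) = 1.893 mol
n/ν → R: 2.595, T: 1.893; T is limiting.
n(L) produced = (2/1) × 1.893 = 3.786 mol
Step 2:
n(L) available = 3.786 mol
n(G) = 49.59 / 31.40 = 1.579 mol
n/ν → L: 1.262, G: 0.7895; G is limiting.
n(A) = (1/2) × 1.579 = 0.7895 mol
mass = 0.7895 × 642.10 = 506.9 g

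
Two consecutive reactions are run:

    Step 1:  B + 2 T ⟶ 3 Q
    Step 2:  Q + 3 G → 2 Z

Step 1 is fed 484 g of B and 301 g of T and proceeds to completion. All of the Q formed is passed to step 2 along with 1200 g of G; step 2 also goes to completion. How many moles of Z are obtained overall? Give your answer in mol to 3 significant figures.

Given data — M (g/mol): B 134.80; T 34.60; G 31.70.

21.5 mol

Step 1:
n(B) = 484.0 / 134.80 = 3.591 mol
n(T) = 301.0 / 34.60 = 8.699 mol
n/ν for B = 3.591/1 = 3.591
n/ν for T = 8.699/2 = 4.350
Smallest n/ν is B → limiting reagent.
n(Q) produced = (3/1) × 3.591 = 10.77 mol
Step 2:
n(Q) available = 10.77 mol
n(G) = 1200 / 31.70 = 37.85 mol
n/ν for Q = 10.77/1 = 10.77
n/ν for G = 37.85/3 = 12.62
Smallest n/ν is Q → limiting reagent.
n(Z) = (2/1) × 10.77 = 21.54 mol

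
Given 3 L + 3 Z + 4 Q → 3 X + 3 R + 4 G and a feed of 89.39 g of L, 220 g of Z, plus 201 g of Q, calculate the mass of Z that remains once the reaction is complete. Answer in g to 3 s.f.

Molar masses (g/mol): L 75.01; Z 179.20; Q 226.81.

101 g

n(L) = 89.39 / 75.01 = 1.192 mol
n(Z) = 220.0 / 179.20 = 1.228 mol
n(Q) = 201.0 / 226.81 = 0.8862 mol
n/ν for L = 1.192/3 = 0.3973
n/ν for Z = 1.228/3 = 0.4093
n/ν for Q = 0.8862/4 = 0.2216
Smallest n/ν is Q → limiting reagent.
Z consumed = (3/4) × 0.8862 = 0.6647 mol
Z remaining = 1.228 − 0.6647 = 0.5633 mol
mass = 0.5633 × 179.20 = 100.9 g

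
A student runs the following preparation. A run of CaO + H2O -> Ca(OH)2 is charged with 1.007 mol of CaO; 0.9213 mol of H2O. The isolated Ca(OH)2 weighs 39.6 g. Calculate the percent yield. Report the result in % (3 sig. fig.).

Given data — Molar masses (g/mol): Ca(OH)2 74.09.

58.0 %

n(CaO) = 1.007 mol
n(H2O) = 0.9213 mol
n/ν for CaO = 1.007/1 = 1.007
n/ν for H2O = 0.9213/1 = 0.9213
Smallest n/ν is H2O → limiting reagent.
theoretical n(Ca(OH)2) = (1/1) × 0.9213 = 0.9213 mol → 68.26 g
% yield = 39.6 / 68.26 × 100 = 58.01 %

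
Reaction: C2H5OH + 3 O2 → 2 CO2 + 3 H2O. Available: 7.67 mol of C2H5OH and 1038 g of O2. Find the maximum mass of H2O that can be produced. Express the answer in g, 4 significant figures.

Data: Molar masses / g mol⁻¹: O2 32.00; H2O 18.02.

414.6 g

n(C2H5OH) = 7.670 mol
n(O2) = 1038 / 32.00 = 32.44 mol
n/ν for C2H5OH = 7.670/1 = 7.670
n/ν for O2 = 32.44/3 = 10.81
Smallest n/ν is C2H5OH → limiting reagent.
n(H2O) = (3/1) × 7.670 = 23.01 mol
mass = 23.01 × 18.02 = 414.6 g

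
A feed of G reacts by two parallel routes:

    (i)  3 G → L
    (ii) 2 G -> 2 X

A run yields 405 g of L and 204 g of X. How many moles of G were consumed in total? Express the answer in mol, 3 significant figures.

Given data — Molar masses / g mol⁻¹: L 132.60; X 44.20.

13.8 mol

n(L) = 405 / 132.60 = 3.054 mol
n(X) = 204 / 44.20 = 4.615 mol
n(G) via (i) = (3/1)×3.054 = 9.162 mol
n(G) via (ii) = (2/2)×4.615 = 4.615 mol
total n(G) = 9.162 + 4.615 = 13.78 mol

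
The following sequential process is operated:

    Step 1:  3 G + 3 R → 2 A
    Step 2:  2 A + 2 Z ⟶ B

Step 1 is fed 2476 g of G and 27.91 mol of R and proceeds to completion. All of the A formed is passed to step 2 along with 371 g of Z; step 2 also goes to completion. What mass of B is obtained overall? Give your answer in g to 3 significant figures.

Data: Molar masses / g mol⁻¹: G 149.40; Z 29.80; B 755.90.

Step 1:
n(G) = 2476 / 149.40 = 16.57 mol
n(R) = 27.91 mol
n/ν for G = 16.57/3 = 5.523
n/ν for R = 27.91/3 = 9.303
Smallest n/ν is G → limiting reagent.
n(A) produced = (2/3) × 16.57 = 11.05 mol
Step 2:
n(A) available = 11.05 mol
n(Z) = 371.0 / 29.80 = 12.45 mol
n/ν for A = 11.05/2 = 5.525
n/ν for Z = 12.45/2 = 6.225
Smallest n/ν is A → limiting reagent.
n(B) = (1/2) × 11.05 = 5.525 mol
mass = 5.525 × 755.90 = 4176 g

4180 g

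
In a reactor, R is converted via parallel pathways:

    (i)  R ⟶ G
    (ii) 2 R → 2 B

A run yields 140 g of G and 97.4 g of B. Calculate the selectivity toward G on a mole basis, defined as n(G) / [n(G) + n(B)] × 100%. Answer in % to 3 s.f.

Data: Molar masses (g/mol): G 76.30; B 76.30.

n(G) = 140 / 76.30 = 1.835 mol
n(B) = 97.4 / 76.30 = 1.277 mol
selectivity = 1.835/(1.835+1.277) × 100 = 58.97 %

59.0 %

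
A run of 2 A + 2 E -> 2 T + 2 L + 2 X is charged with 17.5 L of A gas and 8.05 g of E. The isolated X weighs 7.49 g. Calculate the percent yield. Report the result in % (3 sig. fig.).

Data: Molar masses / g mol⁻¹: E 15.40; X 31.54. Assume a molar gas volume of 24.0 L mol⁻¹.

n(A) = 17.50 / 24.0 = 0.7292 mol
n(E) = 8.050 / 15.40 = 0.5227 mol
n/ν for A = 0.7292/2 = 0.3646
n/ν for E = 0.5227/2 = 0.2614
Smallest n/ν is E → limiting reagent.
theoretical n(X) = (2/2) × 0.5227 = 0.5227 mol → 16.49 g
% yield = 7.49 / 16.49 × 100 = 45.42 %

45.4 %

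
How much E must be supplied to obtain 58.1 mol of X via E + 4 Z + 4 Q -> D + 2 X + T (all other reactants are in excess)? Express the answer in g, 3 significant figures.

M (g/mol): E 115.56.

n(X) = 58.10 mol
n(E) = (1/2) × 58.10 = 29.05 mol
mass = 29.05 × 115.56 = 3357 g

3360 g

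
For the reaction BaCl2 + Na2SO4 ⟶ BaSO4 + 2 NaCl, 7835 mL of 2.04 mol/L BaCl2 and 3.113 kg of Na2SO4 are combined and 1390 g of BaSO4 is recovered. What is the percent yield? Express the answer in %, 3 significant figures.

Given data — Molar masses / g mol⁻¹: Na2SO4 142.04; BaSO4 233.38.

37.3 %

n(BaCl2) = 2.04 × 7835/1000 = 15.98 mol
n(Na2SO4) = 3.113×1000 / 142.04 = 21.92 mol
n/ν for BaCl2 = 15.98/1 = 15.98
n/ν for Na2SO4 = 21.92/1 = 21.92
Smallest n/ν is BaCl2 → limiting reagent.
theoretical n(BaSO4) = (1/1) × 15.98 = 15.98 mol → 3729 g
% yield = 1390 / 3729 × 100 = 37.28 %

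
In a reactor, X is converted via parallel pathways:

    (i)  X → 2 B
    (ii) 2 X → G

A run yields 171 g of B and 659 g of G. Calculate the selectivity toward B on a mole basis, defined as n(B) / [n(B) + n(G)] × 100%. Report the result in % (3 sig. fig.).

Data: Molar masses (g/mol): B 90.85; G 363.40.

n(B) = 171 / 90.85 = 1.882 mol
n(G) = 659 / 363.40 = 1.813 mol
selectivity = 1.882/(1.882+1.813) × 100 = 50.93 %

50.9 %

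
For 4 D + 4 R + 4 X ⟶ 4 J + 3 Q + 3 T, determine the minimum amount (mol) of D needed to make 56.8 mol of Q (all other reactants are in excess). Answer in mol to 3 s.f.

n(Q) = 56.80 mol
n(D) = (4/3) × 56.80 = 75.73 mol

75.7 mol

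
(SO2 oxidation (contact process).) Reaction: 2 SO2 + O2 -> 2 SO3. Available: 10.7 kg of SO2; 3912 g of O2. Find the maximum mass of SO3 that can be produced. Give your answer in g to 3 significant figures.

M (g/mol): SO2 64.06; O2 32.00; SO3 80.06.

13400 g

n(SO2) = 10.70×1000 / 64.06 = 167.0 mol
n(O2) = 3912 / 32.00 = 122.3 mol
n/ν for SO2 = 167.0/2 = 83.50
n/ν for O2 = 122.3/1 = 122.3
Smallest n/ν is SO2 → limiting reagent.
n(SO3) = (2/2) × 167.0 = 167.0 mol
mass = 167.0 × 80.06 = 13370 g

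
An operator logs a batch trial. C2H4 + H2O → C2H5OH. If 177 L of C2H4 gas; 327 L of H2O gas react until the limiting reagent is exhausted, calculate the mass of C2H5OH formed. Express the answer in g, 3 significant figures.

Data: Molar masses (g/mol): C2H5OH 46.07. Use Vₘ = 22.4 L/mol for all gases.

n(C2H4) = 177.0 / 22.4 = 7.902 mol
n(H2O) = 327.0 / 22.4 = 14.60 mol
n/ν for C2H4 = 7.902/1 = 7.902
n/ν for H2O = 14.60/1 = 14.60
Smallest n/ν is C2H4 → limiting reagent.
n(C2H5OH) = (1/1) × 7.902 = 7.902 mol
mass = 7.902 × 46.07 = 364.0 g

364 g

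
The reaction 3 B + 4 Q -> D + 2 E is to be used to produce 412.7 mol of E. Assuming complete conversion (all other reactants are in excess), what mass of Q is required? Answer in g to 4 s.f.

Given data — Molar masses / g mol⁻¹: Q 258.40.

213300 g

n(E) = 412.7 mol
n(Q) = (4/2) × 412.7 = 825.4 mol
mass = 825.4 × 258.40 = 213300 g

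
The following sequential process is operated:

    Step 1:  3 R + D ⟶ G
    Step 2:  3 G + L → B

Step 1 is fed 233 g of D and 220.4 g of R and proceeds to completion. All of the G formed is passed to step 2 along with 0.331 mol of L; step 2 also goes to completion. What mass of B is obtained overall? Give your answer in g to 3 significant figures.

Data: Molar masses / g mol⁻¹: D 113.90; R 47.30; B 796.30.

264 g

Step 1:
n(D) = 233.0 / 113.90 = 2.046 mol
n(R) = 220.4 / 47.30 = 4.660 mol
n/ν for D = 2.046/1 = 2.046
n/ν for R = 4.660/3 = 1.553
Smallest n/ν is R → limiting reagent.
n(G) produced = (1/3) × 4.660 = 1.553 mol
Step 2:
n(G) available = 1.553 mol
n(L) = 0.3310 mol
n/ν for G = 1.553/3 = 0.5177
n/ν for L = 0.3310/1 = 0.3310
Smallest n/ν is L → limiting reagent.
n(B) = (1/1) × 0.3310 = 0.3310 mol
mass = 0.3310 × 796.30 = 263.6 g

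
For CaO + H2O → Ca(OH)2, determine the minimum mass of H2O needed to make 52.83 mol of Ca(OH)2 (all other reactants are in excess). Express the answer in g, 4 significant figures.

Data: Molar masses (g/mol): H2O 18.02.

952.0 g

n(Ca(OH)2) = 52.83 mol
n(H2O) = (1/1) × 52.83 = 52.83 mol
mass = 52.83 × 18.02 = 952.0 g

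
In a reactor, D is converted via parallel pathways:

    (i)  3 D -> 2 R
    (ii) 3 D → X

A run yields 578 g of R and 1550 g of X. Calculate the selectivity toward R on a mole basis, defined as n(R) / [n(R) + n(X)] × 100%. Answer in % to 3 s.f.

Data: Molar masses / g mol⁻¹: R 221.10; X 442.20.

42.7 %

n(R) = 578 / 221.10 = 2.614 mol
n(X) = 1550 / 442.20 = 3.505 mol
selectivity = 2.614/(2.614+3.505) × 100 = 42.72 %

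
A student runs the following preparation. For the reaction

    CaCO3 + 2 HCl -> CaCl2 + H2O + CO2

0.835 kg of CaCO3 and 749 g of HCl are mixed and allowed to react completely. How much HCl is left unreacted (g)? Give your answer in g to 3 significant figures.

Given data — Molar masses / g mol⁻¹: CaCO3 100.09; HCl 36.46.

n(CaCO3) = 0.8350×1000 / 100.09 = 8.342 mol
n(HCl) = 749.0 / 36.46 = 20.54 mol
n/ν for CaCO3 = 8.342/1 = 8.342
n/ν for HCl = 20.54/2 = 10.27
Smallest n/ν is CaCO3 → limiting reagent.
HCl consumed = (2/1) × 8.342 = 16.68 mol
HCl remaining = 20.54 − 16.68 = 3.860 mol
mass = 3.860 × 36.46 = 140.7 g

141 g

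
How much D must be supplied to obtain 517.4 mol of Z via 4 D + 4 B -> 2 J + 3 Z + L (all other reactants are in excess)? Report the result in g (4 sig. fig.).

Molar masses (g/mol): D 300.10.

n(Z) = 517.4 mol
n(D) = (4/3) × 517.4 = 689.9 mol
mass = 689.9 × 300.10 = 207000 g

207000 g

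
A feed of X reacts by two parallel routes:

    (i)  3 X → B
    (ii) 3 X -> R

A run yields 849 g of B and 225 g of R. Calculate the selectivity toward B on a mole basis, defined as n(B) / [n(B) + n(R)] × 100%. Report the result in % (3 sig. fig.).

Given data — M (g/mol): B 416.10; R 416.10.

79.1 %

n(B) = 849 / 416.10 = 2.040 mol
n(R) = 225 / 416.10 = 0.5407 mol
selectivity = 2.040/(2.040+0.5407) × 100 = 79.05 %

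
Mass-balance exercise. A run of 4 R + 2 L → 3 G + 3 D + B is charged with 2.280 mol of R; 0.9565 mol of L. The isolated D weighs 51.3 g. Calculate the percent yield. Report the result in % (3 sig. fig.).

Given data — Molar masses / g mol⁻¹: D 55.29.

64.7 %

n(R) = 2.280 mol
n(L) = 0.9565 mol
n/ν → R: 0.5700, L: 0.4783; L is limiting.
theoretical n(D) = (3/2) × 0.9565 = 1.435 mol → 79.34 g
% yield = 51.3 / 79.34 × 100 = 64.66 %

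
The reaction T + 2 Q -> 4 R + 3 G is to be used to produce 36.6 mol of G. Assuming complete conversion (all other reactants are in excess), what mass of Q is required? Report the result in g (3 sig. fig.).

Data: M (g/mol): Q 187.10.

n(G) = 36.60 mol
n(Q) = (2/3) × 36.60 = 24.40 mol
mass = 24.40 × 187.10 = 4565 g

4570 g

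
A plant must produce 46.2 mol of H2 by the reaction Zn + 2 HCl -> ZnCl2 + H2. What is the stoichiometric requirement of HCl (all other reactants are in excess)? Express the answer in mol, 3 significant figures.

92.4 mol

n(H2) = 46.20 mol
n(HCl) = (2/1) × 46.20 = 92.40 mol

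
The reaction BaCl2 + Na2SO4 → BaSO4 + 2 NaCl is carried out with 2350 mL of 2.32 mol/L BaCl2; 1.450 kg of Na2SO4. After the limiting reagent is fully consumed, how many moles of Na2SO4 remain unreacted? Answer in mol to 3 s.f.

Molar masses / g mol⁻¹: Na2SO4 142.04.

n(BaCl2) = 2.32 × 2350/1000 = 5.452 mol
n(Na2SO4) = 1.450×1000 / 142.04 = 10.21 mol
n/ν for BaCl2 = 5.452/1 = 5.452
n/ν for Na2SO4 = 10.21/1 = 10.21
Smallest n/ν is BaCl2 → limiting reagent.
Na2SO4 consumed = (1/1) × 5.452 = 5.452 mol
Na2SO4 remaining = 10.21 − 5.452 = 4.758 mol

4.76 mol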